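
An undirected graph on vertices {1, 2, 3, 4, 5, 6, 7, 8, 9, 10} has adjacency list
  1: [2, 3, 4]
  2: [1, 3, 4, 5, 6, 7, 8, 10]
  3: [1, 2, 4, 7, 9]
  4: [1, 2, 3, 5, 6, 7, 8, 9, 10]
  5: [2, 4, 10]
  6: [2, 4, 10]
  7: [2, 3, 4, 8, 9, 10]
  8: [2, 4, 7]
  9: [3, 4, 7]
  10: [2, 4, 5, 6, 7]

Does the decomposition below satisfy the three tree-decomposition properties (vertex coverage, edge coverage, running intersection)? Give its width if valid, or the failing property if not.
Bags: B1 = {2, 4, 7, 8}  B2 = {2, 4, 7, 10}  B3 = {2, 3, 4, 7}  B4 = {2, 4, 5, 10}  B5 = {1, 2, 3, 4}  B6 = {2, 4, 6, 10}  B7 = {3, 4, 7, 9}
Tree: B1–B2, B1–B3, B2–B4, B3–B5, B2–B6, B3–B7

Yes; width 3.

Vertex coverage: the bags together contain {1, 2, 3, 4, 5, 6, 7, 8, 9, 10}, the full vertex set. Edge coverage: each edge of G has both endpoints in at least one bag. Running intersection: for every vertex, the bags containing it form a connected subtree. All three properties hold, so this is a valid tree decomposition of width max|bag| − 1 = 3, and hence tw(G) ≤ 3.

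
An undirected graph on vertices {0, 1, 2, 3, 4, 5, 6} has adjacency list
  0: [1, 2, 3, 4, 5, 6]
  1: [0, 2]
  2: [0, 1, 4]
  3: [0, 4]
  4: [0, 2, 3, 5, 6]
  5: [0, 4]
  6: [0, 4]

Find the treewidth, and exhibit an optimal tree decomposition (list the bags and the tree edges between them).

Every bag has size at most 3, so the width is 3 − 1 = 2 and tw(G) ≤ 2. On the other hand G contains the 3-clique {0, 1, 2}. A clique must lie in a single bag of any decomposition, so no decomposition can have width below 2. The upper and lower bounds meet at 2, so that is the treewidth.

Treewidth 2.
One such decomposition:
Bags: B1 = {0, 1, 2}  B2 = {0, 2, 4}  B3 = {0, 4, 5}  B4 = {0, 3, 4}  B5 = {0, 4, 6}
Tree: B1–B2, B2–B3, B2–B4, B4–B5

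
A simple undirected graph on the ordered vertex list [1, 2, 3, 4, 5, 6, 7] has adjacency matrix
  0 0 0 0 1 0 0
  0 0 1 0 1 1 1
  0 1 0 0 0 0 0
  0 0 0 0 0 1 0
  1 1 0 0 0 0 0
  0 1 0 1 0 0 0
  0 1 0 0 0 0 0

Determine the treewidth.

A width-1 tree decomposition is:
Bags: B1 = {2, 5}  B2 = {2, 6}  B3 = {1, 5}  B4 = {4, 6}  B5 = {2, 7}  B6 = {2, 3}
Tree: B1–B2, B1–B3, B2–B4, B2–B5, B2–B6
Each bag holds 2 vertices, so the decomposition has width 1, which upper-bounds the treewidth. G has an edge, so its treewidth is at least 1. Hence tw(G) = 1 exactly.

1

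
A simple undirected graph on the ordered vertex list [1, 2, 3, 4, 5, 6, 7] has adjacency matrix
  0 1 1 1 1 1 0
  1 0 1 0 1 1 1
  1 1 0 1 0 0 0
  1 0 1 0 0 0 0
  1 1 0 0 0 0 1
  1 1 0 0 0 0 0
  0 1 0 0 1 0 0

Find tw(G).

A width-2 tree decomposition is:
Bags: B1 = {1, 2, 3}  B2 = {1, 2, 6}  B3 = {1, 2, 5}  B4 = {2, 5, 7}  B5 = {1, 3, 4}
Tree: B1–B2, B2–B3, B3–B4, B1–B5
The largest bag has 3 vertices, giving width 2; this decomposition certifies tw(G) ≤ 2. On the other hand G contains the 3-clique {1, 2, 3}. A clique must lie in a single bag of any decomposition, so no decomposition can have width below 2. The upper and lower bounds meet at 2, so that is the treewidth.

2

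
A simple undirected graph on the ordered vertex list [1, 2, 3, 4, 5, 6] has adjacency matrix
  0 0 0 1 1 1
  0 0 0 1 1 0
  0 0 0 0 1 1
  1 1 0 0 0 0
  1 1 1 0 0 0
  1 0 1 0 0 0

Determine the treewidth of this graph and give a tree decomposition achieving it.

Every bag has size at most 3, so the width is 3 − 1 = 2 and tw(G) ≤ 2. The edges 6–3–5–1–6 form a cycle, so G is not a tree and its treewidth is at least 2. Hence tw(G) = 2 exactly.

Treewidth 2.
One optimal decomposition is:
Bags: B1 = {1, 3, 6}  B2 = {1, 3, 5}  B3 = {1, 4, 5}  B4 = {2, 4, 5}
Tree: B1–B2, B2–B3, B3–B4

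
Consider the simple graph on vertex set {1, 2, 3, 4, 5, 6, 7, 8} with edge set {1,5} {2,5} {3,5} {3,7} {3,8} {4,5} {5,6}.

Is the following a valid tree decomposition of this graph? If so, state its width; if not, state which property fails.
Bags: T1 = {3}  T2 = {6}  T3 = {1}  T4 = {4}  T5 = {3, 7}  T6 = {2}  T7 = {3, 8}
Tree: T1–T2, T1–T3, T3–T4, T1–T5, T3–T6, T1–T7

A tree decomposition must satisfy three properties: every vertex lies in some bag; for every edge, both endpoints lie together in some bag; and for every vertex, the bags containing it form a connected subtree. Here vertex 5 appears in no bag, so the decomposition is invalid.

No — vertex 5 appears in no bag.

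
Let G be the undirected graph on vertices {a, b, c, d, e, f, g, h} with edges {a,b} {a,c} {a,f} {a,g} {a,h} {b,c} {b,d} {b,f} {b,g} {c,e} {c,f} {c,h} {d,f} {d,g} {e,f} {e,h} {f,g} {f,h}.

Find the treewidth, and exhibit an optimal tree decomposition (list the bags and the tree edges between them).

Treewidth 3.
Bags: B1 = {a, b, f, g}  B2 = {b, d, f, g}  B3 = {a, b, c, f}  B4 = {a, c, f, h}  B5 = {c, e, f, h}
Tree: B1–B2, B1–B3, B3–B4, B4–B5

Each bag holds 4 vertices, so the decomposition has width 3, which upper-bounds the treewidth. On the other hand G contains the 4-clique {c, e, f, h}. A clique must lie in a single bag of any decomposition, so no decomposition can have width below 3. Hence tw(G) = 3 exactly.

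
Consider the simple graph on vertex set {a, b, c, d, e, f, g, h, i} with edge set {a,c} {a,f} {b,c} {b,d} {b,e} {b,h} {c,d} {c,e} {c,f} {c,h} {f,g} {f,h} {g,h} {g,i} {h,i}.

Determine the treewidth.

A width-2 tree decomposition is:
Bags: B1 = {f, g, h}  B2 = {c, f, h}  B3 = {b, c, h}  B4 = {g, h, i}  B5 = {b, c, d}  B6 = {b, c, e}  B7 = {a, c, f}
Tree: B1–B2, B2–B3, B1–B4, B3–B5, B5–B6, B2–B7
Each bag holds 3 vertices, so the decomposition has width 2, which upper-bounds the treewidth. Conversely, {f, g, h} is a clique of size 3, and the vertices of any clique must share a bag in every tree decomposition; so some bag has ≥ 3 vertices and tw(G) ≥ 2. Hence tw(G) = 2 exactly.

2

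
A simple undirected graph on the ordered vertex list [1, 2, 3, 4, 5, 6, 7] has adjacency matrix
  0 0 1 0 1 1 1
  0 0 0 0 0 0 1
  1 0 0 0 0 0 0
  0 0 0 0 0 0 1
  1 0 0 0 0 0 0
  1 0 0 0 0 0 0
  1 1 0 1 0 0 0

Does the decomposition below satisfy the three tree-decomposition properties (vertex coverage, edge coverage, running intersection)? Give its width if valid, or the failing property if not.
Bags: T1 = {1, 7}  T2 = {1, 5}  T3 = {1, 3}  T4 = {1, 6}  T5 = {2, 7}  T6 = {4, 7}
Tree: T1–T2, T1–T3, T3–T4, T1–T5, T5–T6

Every vertex of G appears in some bag (union = {1, 2, 3, 4, 5, 6, 7}); every edge is covered by a bag; and for each vertex v the set of bags containing v is connected in the bag tree. The decomposition is therefore valid. The largest bag has 2 vertices, so the width is 1.

Yes; width 1.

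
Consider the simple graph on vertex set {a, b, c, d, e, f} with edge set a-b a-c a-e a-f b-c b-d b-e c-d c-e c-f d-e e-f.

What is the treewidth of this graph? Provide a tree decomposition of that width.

Every bag has size at most 4, so the width is 4 − 1 = 3 and tw(G) ≤ 3. For the lower bound, the 4 vertices {a, c, e, f} are pairwise adjacent, and any tree decomposition puts a clique entirely inside one bag — forcing width ≥ 3. Combining the bounds, tw(G) = 3.

Treewidth 3.
One optimal decomposition is:
Bags: B1 = {a, c, e, f}  B2 = {a, b, c, e}  B3 = {b, c, d, e}
Tree: B1–B2, B2–B3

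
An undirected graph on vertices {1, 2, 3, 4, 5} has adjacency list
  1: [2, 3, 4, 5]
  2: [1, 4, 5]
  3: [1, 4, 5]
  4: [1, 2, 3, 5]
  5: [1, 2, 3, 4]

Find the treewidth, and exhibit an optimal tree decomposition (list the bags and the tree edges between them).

Treewidth 3.
Bags: B1 = {1, 3, 4, 5}  B2 = {1, 2, 4, 5}
Tree: B1–B2

The largest bag has 4 vertices, giving width 3; this decomposition certifies tw(G) ≤ 3. Conversely, {1, 2, 4, 5} is a clique of size 4, and the vertices of any clique must share a bag in every tree decomposition; so some bag has ≥ 4 vertices and tw(G) ≥ 3. Therefore the treewidth is 3.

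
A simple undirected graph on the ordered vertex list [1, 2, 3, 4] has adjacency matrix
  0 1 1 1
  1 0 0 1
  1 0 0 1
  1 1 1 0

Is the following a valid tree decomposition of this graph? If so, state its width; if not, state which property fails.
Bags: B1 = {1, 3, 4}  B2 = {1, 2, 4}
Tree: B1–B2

Checking the three conditions: (i) the bags cover all of {1, 2, 3, 4}; (ii) for each edge, some bag contains both endpoints; (iii) the bags containing any fixed vertex form a subtree. All hold, so the decomposition is valid with width 3 − 1 = 2.

Yes; width 2.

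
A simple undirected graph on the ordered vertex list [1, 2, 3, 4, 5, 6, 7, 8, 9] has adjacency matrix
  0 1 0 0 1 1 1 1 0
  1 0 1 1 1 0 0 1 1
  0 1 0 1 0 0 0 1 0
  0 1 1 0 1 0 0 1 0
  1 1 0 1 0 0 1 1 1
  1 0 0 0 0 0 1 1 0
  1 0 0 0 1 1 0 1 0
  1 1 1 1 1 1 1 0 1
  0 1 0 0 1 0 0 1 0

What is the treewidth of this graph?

A width-3 tree decomposition is:
Bags: B1 = {2, 4, 5, 8}  B2 = {1, 2, 5, 8}  B3 = {2, 5, 8, 9}  B4 = {1, 5, 7, 8}  B5 = {2, 3, 4, 8}  B6 = {1, 6, 7, 8}
Tree: B1–B2, B1–B3, B2–B4, B1–B5, B4–B6
Each bag holds 4 vertices, so the decomposition has width 3, which upper-bounds the treewidth. On the other hand G contains the 4-clique {2, 3, 4, 8}. A clique must lie in a single bag of any decomposition, so no decomposition can have width below 3. The upper and lower bounds meet at 3, so that is the treewidth.

3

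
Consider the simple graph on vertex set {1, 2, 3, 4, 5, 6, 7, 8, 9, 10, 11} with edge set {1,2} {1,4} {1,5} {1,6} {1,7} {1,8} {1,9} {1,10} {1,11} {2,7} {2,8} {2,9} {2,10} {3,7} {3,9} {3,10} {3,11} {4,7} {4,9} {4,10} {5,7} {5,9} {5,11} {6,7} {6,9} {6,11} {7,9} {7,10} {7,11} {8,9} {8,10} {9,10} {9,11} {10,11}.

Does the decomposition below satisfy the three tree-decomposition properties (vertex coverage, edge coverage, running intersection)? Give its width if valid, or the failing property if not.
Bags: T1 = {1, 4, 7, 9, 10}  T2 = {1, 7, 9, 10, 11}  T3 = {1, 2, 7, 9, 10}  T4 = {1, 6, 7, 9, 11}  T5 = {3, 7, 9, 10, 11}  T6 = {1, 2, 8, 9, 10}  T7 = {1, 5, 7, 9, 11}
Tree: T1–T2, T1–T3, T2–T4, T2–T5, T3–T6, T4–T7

Checking the three conditions: (i) the bags cover all of {1, 2, 3, 4, 5, 6, 7, 8, 9, 10, 11}; (ii) for each edge, some bag contains both endpoints; (iii) the bags containing any fixed vertex form a subtree. All hold, so the decomposition is valid with width 5 − 1 = 4.

Yes; width 4.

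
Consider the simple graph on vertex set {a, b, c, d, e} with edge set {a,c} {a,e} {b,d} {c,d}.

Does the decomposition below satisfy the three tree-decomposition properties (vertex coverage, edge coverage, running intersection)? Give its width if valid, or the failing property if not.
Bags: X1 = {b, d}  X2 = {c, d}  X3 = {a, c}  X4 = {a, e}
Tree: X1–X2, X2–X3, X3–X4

Yes; width 1.

Vertex coverage: the bags together contain {a, b, c, d, e}, the full vertex set. Edge coverage: each edge of G has both endpoints in at least one bag. Running intersection: for every vertex, the bags containing it form a connected subtree. All three properties hold, so this is a valid tree decomposition of width max|bag| − 1 = 1, and hence tw(G) ≤ 1.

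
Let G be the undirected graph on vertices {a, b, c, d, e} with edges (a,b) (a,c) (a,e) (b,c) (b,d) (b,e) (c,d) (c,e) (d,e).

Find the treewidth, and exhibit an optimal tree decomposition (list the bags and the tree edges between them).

Treewidth 3.
Bags: B1 = {a, b, c, e}  B2 = {b, c, d, e}
Tree: B1–B2

Each bag holds 4 vertices, so the decomposition has width 3, which upper-bounds the treewidth. Conversely, {b, c, d, e} is a clique of size 4, and the vertices of any clique must share a bag in every tree decomposition; so some bag has ≥ 4 vertices and tw(G) ≥ 3. Therefore the treewidth is 3.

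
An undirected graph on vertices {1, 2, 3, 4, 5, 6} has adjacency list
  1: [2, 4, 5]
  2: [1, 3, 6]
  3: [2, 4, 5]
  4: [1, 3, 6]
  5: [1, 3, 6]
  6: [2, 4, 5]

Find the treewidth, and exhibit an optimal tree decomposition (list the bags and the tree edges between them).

Treewidth 3.
One optimal decomposition is:
Bags: B1 = {2, 3, 4, 5}  B2 = {2, 4, 5, 6}  B3 = {1, 2, 4, 5}
Tree: B1–B2, B2–B3

The largest bag has 4 vertices, giving width 3; this decomposition certifies tw(G) ≤ 3. For the lower bound: the 4 vertex sets {2,3}, {4,6}, {5}, {1} are disjoint, each induces a connected subgraph, and every pair is joined by at least one edge of G. Contracting each set to a single vertex therefore yields K_{4} as a minor, and since treewidth is minor-monotone, tw(G) ≥ tw(K_{4}) = 3. Combining the bounds, tw(G) = 3.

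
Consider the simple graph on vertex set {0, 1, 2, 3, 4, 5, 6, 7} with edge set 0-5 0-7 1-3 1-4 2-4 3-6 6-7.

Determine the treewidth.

A width-1 tree decomposition is:
Bags: B1 = {0, 5}  B2 = {0, 7}  B3 = {6, 7}  B4 = {3, 6}  B5 = {1, 3}  B6 = {1, 4}  B7 = {2, 4}
Tree: B1–B2, B2–B3, B3–B4, B4–B5, B5–B6, B6–B7
Each bag holds 2 vertices, so the decomposition has width 1, which upper-bounds the treewidth. Any graph with an edge has treewidth ≥ 1, and G has the edge 5–0. The upper and lower bounds meet at 1, so that is the treewidth.

1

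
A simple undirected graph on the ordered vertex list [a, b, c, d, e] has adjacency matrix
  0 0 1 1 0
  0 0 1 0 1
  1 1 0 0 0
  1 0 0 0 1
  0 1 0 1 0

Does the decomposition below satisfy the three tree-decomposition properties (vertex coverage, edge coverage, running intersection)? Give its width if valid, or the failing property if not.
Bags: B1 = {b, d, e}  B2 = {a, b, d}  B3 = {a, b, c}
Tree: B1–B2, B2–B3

Vertex coverage: the bags together contain {a, b, c, d, e}, the full vertex set. Edge coverage: each edge of G has both endpoints in at least one bag. Running intersection: for every vertex, the bags containing it form a connected subtree. All three properties hold, so this is a valid tree decomposition of width max|bag| − 1 = 2, and hence tw(G) ≤ 2.

Yes; width 2.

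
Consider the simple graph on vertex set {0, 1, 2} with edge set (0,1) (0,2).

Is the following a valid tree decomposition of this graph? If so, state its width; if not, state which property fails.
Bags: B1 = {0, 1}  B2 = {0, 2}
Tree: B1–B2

Yes; width 1.

Checking the three conditions: (i) the bags cover all of {0, 1, 2}; (ii) for each edge, some bag contains both endpoints; (iii) the bags containing any fixed vertex form a subtree. All hold, so the decomposition is valid with width 2 − 1 = 1.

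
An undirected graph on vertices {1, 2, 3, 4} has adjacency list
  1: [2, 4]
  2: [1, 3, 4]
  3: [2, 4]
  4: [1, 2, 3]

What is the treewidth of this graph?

A width-2 tree decomposition is:
Bags: B1 = {1, 2, 4}  B2 = {2, 3, 4}
Tree: B1–B2
The largest bag has 3 vertices, giving width 2; this decomposition certifies tw(G) ≤ 2. On the other hand G contains the 3-clique {1, 2, 4}. A clique must lie in a single bag of any decomposition, so no decomposition can have width below 2. Hence tw(G) = 2 exactly.

2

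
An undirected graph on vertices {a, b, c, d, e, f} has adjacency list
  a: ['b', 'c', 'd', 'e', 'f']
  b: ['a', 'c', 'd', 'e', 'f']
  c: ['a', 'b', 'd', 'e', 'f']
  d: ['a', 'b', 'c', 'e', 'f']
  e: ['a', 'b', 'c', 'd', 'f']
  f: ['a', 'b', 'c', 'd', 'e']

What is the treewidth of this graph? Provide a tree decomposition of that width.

With just one bag of size 6, the width is 6 − 1 = 5, so tw(G) ≤ 5. For the lower bound, the 6 vertices {a, b, c, d, e, f} are pairwise adjacent, and any tree decomposition puts a clique entirely inside one bag — forcing width ≥ 5. Therefore the treewidth is 5.

Treewidth 5.
One optimal decomposition is:
Bags: B1 = {a, b, c, d, e, f}
Tree: (single bag)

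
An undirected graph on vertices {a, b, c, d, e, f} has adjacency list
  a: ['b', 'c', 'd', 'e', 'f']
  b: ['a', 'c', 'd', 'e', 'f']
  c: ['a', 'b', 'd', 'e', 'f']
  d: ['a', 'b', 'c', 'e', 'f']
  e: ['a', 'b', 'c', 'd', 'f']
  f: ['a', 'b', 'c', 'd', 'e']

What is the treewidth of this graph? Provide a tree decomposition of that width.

A single bag containing all 6 vertices is trivially a valid decomposition of width 5. On the other hand G contains the 6-clique {a, b, c, d, e, f}. A clique must lie in a single bag of any decomposition, so no decomposition can have width below 5. The upper and lower bounds meet at 5, so that is the treewidth.

Treewidth 5.
One optimal decomposition is:
Bags: B1 = {a, b, c, d, e, f}
Tree: (single bag)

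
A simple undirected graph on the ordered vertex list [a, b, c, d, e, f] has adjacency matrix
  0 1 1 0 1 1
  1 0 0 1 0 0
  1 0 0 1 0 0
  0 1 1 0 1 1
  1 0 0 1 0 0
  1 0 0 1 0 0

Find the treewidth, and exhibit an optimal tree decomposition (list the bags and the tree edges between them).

Each bag holds 3 vertices, so the decomposition has width 2, which upper-bounds the treewidth. The edges d–e–a–c–d form a cycle, so G is not a tree and its treewidth is at least 2. The upper and lower bounds meet at 2, so that is the treewidth.

Treewidth 2.
One optimal decomposition is:
Bags: B1 = {a, d, e}  B2 = {a, c, d}  B3 = {a, b, d}  B4 = {a, d, f}
Tree: B1–B2, B2–B3, B3–B4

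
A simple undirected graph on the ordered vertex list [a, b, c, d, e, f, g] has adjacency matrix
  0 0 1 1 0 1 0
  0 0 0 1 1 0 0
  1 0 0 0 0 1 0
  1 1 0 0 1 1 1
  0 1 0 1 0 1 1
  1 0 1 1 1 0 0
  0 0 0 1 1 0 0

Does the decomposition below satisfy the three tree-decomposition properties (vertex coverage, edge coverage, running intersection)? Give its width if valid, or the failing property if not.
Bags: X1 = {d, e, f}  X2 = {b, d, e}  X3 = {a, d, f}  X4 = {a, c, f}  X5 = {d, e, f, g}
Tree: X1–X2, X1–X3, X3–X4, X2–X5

A tree decomposition must satisfy three properties: every vertex lies in some bag; for every edge, both endpoints lie together in some bag; and for every vertex, the bags containing it form a connected subtree. Here bags containing vertex f are not connected in the tree, so the decomposition is invalid.

No — bags containing vertex f are not connected in the tree.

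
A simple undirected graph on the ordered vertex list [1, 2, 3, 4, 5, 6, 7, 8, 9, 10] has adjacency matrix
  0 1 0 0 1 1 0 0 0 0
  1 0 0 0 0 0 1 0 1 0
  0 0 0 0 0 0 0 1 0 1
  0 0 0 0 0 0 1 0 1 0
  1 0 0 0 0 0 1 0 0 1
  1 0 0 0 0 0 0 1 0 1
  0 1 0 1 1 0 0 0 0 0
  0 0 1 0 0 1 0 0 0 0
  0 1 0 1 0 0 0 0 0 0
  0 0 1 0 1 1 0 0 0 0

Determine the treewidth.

2

A width-2 tree decomposition is:
Bags: B1 = {4, 7, 9}  B2 = {2, 7, 9}  B3 = {2, 5, 7}  B4 = {1, 2, 5}  B5 = {1, 5, 10}  B6 = {1, 6, 10}  B7 = {3, 6, 10}  B8 = {3, 6, 8}
Tree: B1–B2, B2–B3, B3–B4, B4–B5, B5–B6, B6–B7, B7–B8
Every bag has size at most 3, so the width is 3 − 1 = 2 and tw(G) ≤ 2. For the lower bound, G contains the cycle 4–9–2–7–4, so G is not a forest; only forests have treewidth ≤ 1, hence tw(G) ≥ 2. Therefore the treewidth is 2.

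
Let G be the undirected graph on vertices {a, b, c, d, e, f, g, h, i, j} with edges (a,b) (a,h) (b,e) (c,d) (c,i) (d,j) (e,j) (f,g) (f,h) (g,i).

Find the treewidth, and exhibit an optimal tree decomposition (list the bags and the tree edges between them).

Treewidth 2.
Bags: B1 = {a, f, h}  B2 = {a, f, g}  B3 = {a, g, i}  B4 = {a, c, i}  B5 = {a, c, d}  B6 = {a, d, j}  B7 = {a, e, j}  B8 = {a, b, e}
Tree: B1–B2, B2–B3, B3–B4, B4–B5, B5–B6, B6–B7, B7–B8

Each bag holds 3 vertices, so the decomposition has width 2, which upper-bounds the treewidth. For the lower bound, G contains the cycle a–h–f–g–i–c–d–j–e–b–a, so G is not a forest; only forests have treewidth ≤ 1, hence tw(G) ≥ 2. Combining the bounds, tw(G) = 2.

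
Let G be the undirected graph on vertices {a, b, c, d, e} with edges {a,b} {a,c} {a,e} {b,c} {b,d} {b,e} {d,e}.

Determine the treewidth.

2

A width-2 tree decomposition is:
Bags: B1 = {a, b, c}  B2 = {a, b, e}  B3 = {b, d, e}
Tree: B1–B2, B2–B3
Every bag has size at most 3, so the width is 3 − 1 = 2 and tw(G) ≤ 2. For the lower bound, the 3 vertices {b, d, e} are pairwise adjacent, and any tree decomposition puts a clique entirely inside one bag — forcing width ≥ 2. The upper and lower bounds meet at 2, so that is the treewidth.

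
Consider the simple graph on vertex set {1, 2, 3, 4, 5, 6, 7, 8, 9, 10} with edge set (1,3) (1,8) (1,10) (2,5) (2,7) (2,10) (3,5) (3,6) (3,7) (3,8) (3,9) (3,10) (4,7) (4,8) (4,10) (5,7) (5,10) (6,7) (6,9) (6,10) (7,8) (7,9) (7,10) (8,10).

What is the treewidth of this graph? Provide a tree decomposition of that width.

Treewidth 3.
One optimal decomposition is:
Bags: B1 = {4, 7, 8, 10}  B2 = {3, 7, 8, 10}  B3 = {1, 3, 8, 10}  B4 = {3, 5, 7, 10}  B5 = {3, 6, 7, 10}  B6 = {3, 6, 7, 9}  B7 = {2, 5, 7, 10}
Tree: B1–B2, B2–B3, B2–B4, B2–B5, B5–B6, B4–B7

Every bag has size at most 4, so the width is 4 − 1 = 3 and tw(G) ≤ 3. Conversely, {1, 3, 8, 10} is a clique of size 4, and the vertices of any clique must share a bag in every tree decomposition; so some bag has ≥ 4 vertices and tw(G) ≥ 3. Therefore the treewidth is 3.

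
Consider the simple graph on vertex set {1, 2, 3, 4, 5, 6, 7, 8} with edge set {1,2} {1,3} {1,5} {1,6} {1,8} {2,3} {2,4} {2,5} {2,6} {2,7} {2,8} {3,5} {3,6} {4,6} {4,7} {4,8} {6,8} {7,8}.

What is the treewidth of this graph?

A width-3 tree decomposition is:
Bags: B1 = {2, 4, 6, 8}  B2 = {2, 4, 7, 8}  B3 = {1, 2, 6, 8}  B4 = {1, 2, 3, 6}  B5 = {1, 2, 3, 5}
Tree: B1–B2, B1–B3, B3–B4, B4–B5
The largest bag has 4 vertices, giving width 3; this decomposition certifies tw(G) ≤ 3. Conversely, {1, 2, 6, 8} is a clique of size 4, and the vertices of any clique must share a bag in every tree decomposition; so some bag has ≥ 4 vertices and tw(G) ≥ 3. Therefore the treewidth is 3.

3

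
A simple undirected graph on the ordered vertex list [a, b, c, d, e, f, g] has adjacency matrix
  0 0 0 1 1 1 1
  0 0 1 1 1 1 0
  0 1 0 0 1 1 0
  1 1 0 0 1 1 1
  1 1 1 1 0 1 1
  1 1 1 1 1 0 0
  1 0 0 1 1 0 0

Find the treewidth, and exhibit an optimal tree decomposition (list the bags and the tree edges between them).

Each bag holds 4 vertices, so the decomposition has width 3, which upper-bounds the treewidth. On the other hand G contains the 4-clique {a, d, e, g}. A clique must lie in a single bag of any decomposition, so no decomposition can have width below 3. The upper and lower bounds meet at 3, so that is the treewidth.

Treewidth 3.
Bags: B1 = {a, d, e, f}  B2 = {b, d, e, f}  B3 = {b, c, e, f}  B4 = {a, d, e, g}
Tree: B1–B2, B2–B3, B1–B4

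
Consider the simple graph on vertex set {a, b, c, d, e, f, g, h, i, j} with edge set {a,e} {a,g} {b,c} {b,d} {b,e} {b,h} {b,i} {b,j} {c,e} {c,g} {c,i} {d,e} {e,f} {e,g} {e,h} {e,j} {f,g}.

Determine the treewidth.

A width-2 tree decomposition is:
Bags: B1 = {b, c, e}  B2 = {b, d, e}  B3 = {b, e, h}  B4 = {b, c, i}  B5 = {b, e, j}  B6 = {c, e, g}  B7 = {e, f, g}  B8 = {a, e, g}
Tree: B1–B2, B1–B3, B1–B4, B3–B5, B1–B6, B6–B7, B6–B8
Every bag has size at most 3, so the width is 3 − 1 = 2 and tw(G) ≤ 2. On the other hand G contains the 3-clique {a, e, g}. A clique must lie in a single bag of any decomposition, so no decomposition can have width below 2. Combining the bounds, tw(G) = 2.

2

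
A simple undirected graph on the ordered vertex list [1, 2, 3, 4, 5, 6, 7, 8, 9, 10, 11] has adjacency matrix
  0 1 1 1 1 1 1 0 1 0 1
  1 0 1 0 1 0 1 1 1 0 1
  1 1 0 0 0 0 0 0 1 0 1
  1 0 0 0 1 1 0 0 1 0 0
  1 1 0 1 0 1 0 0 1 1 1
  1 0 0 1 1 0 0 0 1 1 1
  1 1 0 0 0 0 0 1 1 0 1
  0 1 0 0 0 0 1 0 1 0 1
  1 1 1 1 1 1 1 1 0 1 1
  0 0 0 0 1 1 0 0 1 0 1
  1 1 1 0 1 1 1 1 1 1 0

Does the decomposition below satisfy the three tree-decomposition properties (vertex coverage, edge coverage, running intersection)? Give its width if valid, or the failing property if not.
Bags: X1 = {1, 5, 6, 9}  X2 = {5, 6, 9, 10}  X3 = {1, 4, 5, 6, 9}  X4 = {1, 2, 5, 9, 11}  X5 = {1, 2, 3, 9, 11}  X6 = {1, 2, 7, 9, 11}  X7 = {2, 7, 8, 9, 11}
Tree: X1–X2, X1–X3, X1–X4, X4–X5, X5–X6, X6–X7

No — edge (11,6) lies in no bag.

A tree decomposition must satisfy three properties: every vertex lies in some bag; for every edge, both endpoints lie together in some bag; and for every vertex, the bags containing it form a connected subtree. Here edge (11,6) lies in no bag, so the decomposition is invalid.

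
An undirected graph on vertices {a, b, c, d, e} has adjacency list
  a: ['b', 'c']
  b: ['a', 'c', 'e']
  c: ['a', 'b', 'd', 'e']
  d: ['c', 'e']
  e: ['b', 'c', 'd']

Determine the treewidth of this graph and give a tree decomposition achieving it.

Treewidth 2.
One such decomposition:
Bags: B1 = {b, c, e}  B2 = {c, d, e}  B3 = {a, b, c}
Tree: B1–B2, B1–B3

Every bag has size at most 3, so the width is 3 − 1 = 2 and tw(G) ≤ 2. For the lower bound, the 3 vertices {c, d, e} are pairwise adjacent, and any tree decomposition puts a clique entirely inside one bag — forcing width ≥ 2. The upper and lower bounds meet at 2, so that is the treewidth.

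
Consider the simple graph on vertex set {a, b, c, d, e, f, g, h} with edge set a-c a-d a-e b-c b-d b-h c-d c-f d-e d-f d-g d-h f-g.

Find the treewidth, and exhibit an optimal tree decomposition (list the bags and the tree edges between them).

Each bag holds 3 vertices, so the decomposition has width 2, which upper-bounds the treewidth. For the lower bound, the 3 vertices {d, f, g} are pairwise adjacent, and any tree decomposition puts a clique entirely inside one bag — forcing width ≥ 2. Combining the bounds, tw(G) = 2.

Treewidth 2.
Bags: B1 = {a, d, e}  B2 = {a, c, d}  B3 = {b, c, d}  B4 = {b, d, h}  B5 = {c, d, f}  B6 = {d, f, g}
Tree: B1–B2, B2–B3, B3–B4, B2–B5, B5–B6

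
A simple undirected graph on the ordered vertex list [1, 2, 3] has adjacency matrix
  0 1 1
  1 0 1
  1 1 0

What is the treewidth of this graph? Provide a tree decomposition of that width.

A single bag containing all 3 vertices is trivially a valid decomposition of width 2. For the lower bound, the 3 vertices {1, 2, 3} are pairwise adjacent, and any tree decomposition puts a clique entirely inside one bag — forcing width ≥ 2. Therefore the treewidth is 2.

Treewidth 2.
One such decomposition:
Bags: B1 = {1, 2, 3}
Tree: (single bag)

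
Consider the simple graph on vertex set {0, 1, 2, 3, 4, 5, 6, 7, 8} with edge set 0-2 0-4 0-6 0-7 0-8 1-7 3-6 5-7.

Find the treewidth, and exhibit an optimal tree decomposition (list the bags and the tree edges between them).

The largest bag has 2 vertices, giving width 1; this decomposition certifies tw(G) ≤ 1. Since G has at least one edge (e.g. 6–0), it is not an edgeless graph, so tw(G) ≥ 1. The upper and lower bounds meet at 1, so that is the treewidth.

Treewidth 1.
One optimal decomposition is:
Bags: B1 = {0, 6}  B2 = {3, 6}  B3 = {0, 7}  B4 = {0, 4}  B5 = {1, 7}  B6 = {5, 7}  B7 = {0, 8}  B8 = {0, 2}
Tree: B1–B2, B1–B3, B3–B4, B3–B5, B3–B6, B3–B7, B3–B8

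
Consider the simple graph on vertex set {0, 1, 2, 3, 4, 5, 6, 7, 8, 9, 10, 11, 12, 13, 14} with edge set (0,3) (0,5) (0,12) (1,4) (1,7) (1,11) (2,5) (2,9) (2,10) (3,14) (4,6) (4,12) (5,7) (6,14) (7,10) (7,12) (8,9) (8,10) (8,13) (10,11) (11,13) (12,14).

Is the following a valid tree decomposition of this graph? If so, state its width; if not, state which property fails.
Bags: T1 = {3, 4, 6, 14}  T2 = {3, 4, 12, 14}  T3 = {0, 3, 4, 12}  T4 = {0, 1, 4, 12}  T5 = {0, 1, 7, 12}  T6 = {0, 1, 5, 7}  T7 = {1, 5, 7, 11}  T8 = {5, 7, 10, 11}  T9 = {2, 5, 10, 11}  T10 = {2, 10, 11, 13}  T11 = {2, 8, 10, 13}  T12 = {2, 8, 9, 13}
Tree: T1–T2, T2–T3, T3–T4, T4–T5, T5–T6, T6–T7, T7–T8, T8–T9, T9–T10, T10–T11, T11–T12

Yes; width 3.

Checking the three conditions: (i) the bags cover all of {0, 1, 2, 3, 4, 5, 6, 7, 8, 9, 10, 11, 12, 13, 14}; (ii) for each edge, some bag contains both endpoints; (iii) the bags containing any fixed vertex form a subtree. All hold, so the decomposition is valid with width 4 − 1 = 3.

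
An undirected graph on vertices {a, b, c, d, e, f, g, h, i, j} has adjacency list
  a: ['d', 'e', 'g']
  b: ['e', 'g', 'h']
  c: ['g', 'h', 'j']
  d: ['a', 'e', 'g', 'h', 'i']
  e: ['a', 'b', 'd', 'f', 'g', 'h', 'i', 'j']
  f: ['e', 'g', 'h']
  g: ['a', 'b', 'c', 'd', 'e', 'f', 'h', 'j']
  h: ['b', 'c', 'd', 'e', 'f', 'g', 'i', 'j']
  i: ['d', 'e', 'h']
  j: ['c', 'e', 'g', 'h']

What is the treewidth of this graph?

3

A width-3 tree decomposition is:
Bags: B1 = {e, g, h, j}  B2 = {d, e, g, h}  B3 = {e, f, g, h}  B4 = {d, e, h, i}  B5 = {a, d, e, g}  B6 = {b, e, g, h}  B7 = {c, g, h, j}
Tree: B1–B2, B2–B3, B2–B4, B2–B5, B2–B6, B1–B7
The largest bag has 4 vertices, giving width 3; this decomposition certifies tw(G) ≤ 3. For the lower bound, the 4 vertices {d, e, g, h} are pairwise adjacent, and any tree decomposition puts a clique entirely inside one bag — forcing width ≥ 3. Therefore the treewidth is 3.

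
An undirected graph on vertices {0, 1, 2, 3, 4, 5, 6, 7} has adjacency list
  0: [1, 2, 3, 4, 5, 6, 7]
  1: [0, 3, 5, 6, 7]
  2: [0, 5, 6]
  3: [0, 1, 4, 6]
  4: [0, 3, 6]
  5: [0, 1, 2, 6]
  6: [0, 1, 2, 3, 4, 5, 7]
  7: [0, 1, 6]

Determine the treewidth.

3

A width-3 tree decomposition is:
Bags: B1 = {0, 1, 3, 6}  B2 = {0, 1, 5, 6}  B3 = {0, 3, 4, 6}  B4 = {0, 2, 5, 6}  B5 = {0, 1, 6, 7}
Tree: B1–B2, B1–B3, B2–B4, B1–B5
Each bag holds 4 vertices, so the decomposition has width 3, which upper-bounds the treewidth. For the lower bound, the 4 vertices {0, 1, 3, 6} are pairwise adjacent, and any tree decomposition puts a clique entirely inside one bag — forcing width ≥ 3. Hence tw(G) = 3 exactly.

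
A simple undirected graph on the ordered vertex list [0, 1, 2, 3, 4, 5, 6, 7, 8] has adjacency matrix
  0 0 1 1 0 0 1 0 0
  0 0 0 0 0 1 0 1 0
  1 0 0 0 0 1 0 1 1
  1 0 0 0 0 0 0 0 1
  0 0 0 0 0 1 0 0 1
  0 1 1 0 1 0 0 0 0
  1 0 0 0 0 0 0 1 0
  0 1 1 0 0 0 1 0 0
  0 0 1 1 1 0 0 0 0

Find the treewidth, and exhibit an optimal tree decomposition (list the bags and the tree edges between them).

The largest bag has 4 vertices, giving width 3; this decomposition certifies tw(G) ≤ 3. For the lower bound: the 4 vertex sets {1,6,7}, {0}, {2}, {3,4,5,8} are disjoint, each induces a connected subgraph, and every pair is joined by at least one edge of G. Contracting each set to a single vertex therefore yields K_{4} as a minor, and since treewidth is minor-monotone, tw(G) ≥ tw(K_{4}) = 3. Hence tw(G) = 3 exactly.

Treewidth 3.
Bags: B1 = {0, 1, 6, 7}  B2 = {0, 1, 2, 7}  B3 = {0, 1, 2, 5}  B4 = {0, 2, 3, 5}  B5 = {2, 3, 5, 8}  B6 = {3, 4, 5, 8}
Tree: B1–B2, B2–B3, B3–B4, B4–B5, B5–B6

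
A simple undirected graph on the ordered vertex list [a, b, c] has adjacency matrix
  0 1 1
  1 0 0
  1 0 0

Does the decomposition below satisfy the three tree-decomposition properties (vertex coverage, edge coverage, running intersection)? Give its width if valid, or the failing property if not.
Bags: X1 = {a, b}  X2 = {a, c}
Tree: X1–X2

Yes; width 1.

Vertex coverage: the bags together contain {a, b, c}, the full vertex set. Edge coverage: each edge of G has both endpoints in at least one bag. Running intersection: for every vertex, the bags containing it form a connected subtree. All three properties hold, so this is a valid tree decomposition of width max|bag| − 1 = 1, and hence tw(G) ≤ 1.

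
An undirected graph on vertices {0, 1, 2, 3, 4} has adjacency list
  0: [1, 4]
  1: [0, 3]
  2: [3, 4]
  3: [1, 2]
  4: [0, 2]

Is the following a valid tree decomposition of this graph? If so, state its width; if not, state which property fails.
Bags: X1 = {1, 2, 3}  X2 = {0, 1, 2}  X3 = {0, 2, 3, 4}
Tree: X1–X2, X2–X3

No — bags containing vertex 3 are not connected in the tree.

A tree decomposition must satisfy three properties: every vertex lies in some bag; for every edge, both endpoints lie together in some bag; and for every vertex, the bags containing it form a connected subtree. Here bags containing vertex 3 are not connected in the tree, so the decomposition is invalid.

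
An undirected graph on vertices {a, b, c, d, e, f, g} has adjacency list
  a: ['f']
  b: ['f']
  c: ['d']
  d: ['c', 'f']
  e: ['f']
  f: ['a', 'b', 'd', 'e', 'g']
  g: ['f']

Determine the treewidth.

A width-1 tree decomposition is:
Bags: B1 = {e, f}  B2 = {d, f}  B3 = {b, f}  B4 = {f, g}  B5 = {a, f}  B6 = {c, d}
Tree: B1–B2, B1–B3, B3–B4, B4–B5, B2–B6
The largest bag has 2 vertices, giving width 1; this decomposition certifies tw(G) ≤ 1. G has an edge, so its treewidth is at least 1. Combining the bounds, tw(G) = 1.

1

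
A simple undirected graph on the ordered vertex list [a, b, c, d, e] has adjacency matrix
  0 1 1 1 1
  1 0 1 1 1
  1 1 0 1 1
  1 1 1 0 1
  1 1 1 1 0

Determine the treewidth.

A width-4 tree decomposition is:
Bags: B1 = {a, b, c, d, e}
Tree: (single bag)
With just one bag of size 5, the width is 5 − 1 = 4, so tw(G) ≤ 4. Conversely, {a, b, c, d, e} is a clique of size 5, and the vertices of any clique must share a bag in every tree decomposition; so some bag has ≥ 5 vertices and tw(G) ≥ 4. Therefore the treewidth is 4.

4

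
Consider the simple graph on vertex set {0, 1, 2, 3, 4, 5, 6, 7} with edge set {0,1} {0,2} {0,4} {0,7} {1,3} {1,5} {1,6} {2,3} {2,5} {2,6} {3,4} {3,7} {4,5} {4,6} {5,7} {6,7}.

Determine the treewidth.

4

A width-4 tree decomposition is:
Bags: B1 = {0, 1, 2, 4, 7}  B2 = {1, 2, 3, 4, 7}  B3 = {1, 2, 4, 6, 7}  B4 = {1, 2, 4, 5, 7}
Tree: B1–B2, B2–B3, B3–B4
The largest bag has 5 vertices, giving width 4; this decomposition certifies tw(G) ≤ 4. For the lower bound: the 5 vertex sets {0,7}, {1,3}, {2,6}, {4}, {5} are disjoint, each induces a connected subgraph, and every pair is joined by at least one edge of G. Contracting each set to a single vertex therefore yields K_{5} as a minor, and since treewidth is minor-monotone, tw(G) ≥ tw(K_{5}) = 4. Therefore the treewidth is 4.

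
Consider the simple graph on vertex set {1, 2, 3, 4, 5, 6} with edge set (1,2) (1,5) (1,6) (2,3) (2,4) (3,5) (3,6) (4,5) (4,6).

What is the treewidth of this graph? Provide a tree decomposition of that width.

Treewidth 3.
Bags: B1 = {1, 3, 4, 5}  B2 = {1, 2, 3, 4}  B3 = {1, 3, 4, 6}
Tree: B1–B2, B2–B3

Every bag has size at most 4, so the width is 4 − 1 = 3 and tw(G) ≤ 3. For the lower bound: the 4 vertex sets {1,5}, {2,3}, {4}, {6} are disjoint, each induces a connected subgraph, and every pair is joined by at least one edge of G. Contracting each set to a single vertex therefore yields K_{4} as a minor, and since treewidth is minor-monotone, tw(G) ≥ tw(K_{4}) = 3. The upper and lower bounds meet at 3, so that is the treewidth.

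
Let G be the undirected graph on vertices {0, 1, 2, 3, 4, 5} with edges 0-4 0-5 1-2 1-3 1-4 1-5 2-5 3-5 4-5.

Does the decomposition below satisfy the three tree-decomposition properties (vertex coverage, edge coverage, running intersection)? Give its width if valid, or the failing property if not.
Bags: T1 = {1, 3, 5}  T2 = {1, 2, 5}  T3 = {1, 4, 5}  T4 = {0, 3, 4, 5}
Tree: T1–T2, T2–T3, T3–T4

A tree decomposition must satisfy three properties: every vertex lies in some bag; for every edge, both endpoints lie together in some bag; and for every vertex, the bags containing it form a connected subtree. Here bags containing vertex 3 are not connected in the tree, so the decomposition is invalid.

No — bags containing vertex 3 are not connected in the tree.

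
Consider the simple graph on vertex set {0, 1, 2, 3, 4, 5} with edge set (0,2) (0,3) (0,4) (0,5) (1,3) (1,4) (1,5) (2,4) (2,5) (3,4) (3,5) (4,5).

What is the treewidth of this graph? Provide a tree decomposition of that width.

Treewidth 3.
One such decomposition:
Bags: B1 = {0, 2, 4, 5}  B2 = {0, 3, 4, 5}  B3 = {1, 3, 4, 5}
Tree: B1–B2, B2–B3

The largest bag has 4 vertices, giving width 3; this decomposition certifies tw(G) ≤ 3. For the lower bound, the 4 vertices {0, 2, 4, 5} are pairwise adjacent, and any tree decomposition puts a clique entirely inside one bag — forcing width ≥ 3. Therefore the treewidth is 3.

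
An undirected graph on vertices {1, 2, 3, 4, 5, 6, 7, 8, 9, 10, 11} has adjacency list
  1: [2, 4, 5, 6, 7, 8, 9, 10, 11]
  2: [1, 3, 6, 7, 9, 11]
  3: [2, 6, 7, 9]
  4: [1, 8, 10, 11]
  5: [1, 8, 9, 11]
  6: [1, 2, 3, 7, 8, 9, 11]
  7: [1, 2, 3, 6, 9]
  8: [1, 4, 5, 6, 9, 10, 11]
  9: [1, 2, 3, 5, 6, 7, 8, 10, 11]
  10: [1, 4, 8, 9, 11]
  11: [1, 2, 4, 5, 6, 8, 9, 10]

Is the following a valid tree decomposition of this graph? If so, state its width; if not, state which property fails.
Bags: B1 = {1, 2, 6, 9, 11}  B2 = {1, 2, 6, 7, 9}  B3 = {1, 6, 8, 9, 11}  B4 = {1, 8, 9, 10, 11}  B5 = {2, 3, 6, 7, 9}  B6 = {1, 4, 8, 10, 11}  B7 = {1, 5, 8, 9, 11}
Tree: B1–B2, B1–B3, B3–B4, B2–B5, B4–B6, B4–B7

Checking the three conditions: (i) the bags cover all of {1, 2, 3, 4, 5, 6, 7, 8, 9, 10, 11}; (ii) for each edge, some bag contains both endpoints; (iii) the bags containing any fixed vertex form a subtree. All hold, so the decomposition is valid with width 5 − 1 = 4.

Yes; width 4.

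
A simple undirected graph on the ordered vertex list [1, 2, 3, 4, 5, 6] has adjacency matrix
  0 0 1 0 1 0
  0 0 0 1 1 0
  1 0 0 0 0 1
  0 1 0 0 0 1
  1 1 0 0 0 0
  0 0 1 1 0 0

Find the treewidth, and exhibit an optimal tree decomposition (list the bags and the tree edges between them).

Treewidth 2.
One such decomposition:
Bags: B1 = {2, 4, 5}  B2 = {1, 4, 5}  B3 = {1, 3, 4}  B4 = {3, 4, 6}
Tree: B1–B2, B2–B3, B3–B4

Each bag holds 3 vertices, so the decomposition has width 2, which upper-bounds the treewidth. The edges 4–2–5–1–3–6–4 form a cycle, so G is not a tree and its treewidth is at least 2. Therefore the treewidth is 2.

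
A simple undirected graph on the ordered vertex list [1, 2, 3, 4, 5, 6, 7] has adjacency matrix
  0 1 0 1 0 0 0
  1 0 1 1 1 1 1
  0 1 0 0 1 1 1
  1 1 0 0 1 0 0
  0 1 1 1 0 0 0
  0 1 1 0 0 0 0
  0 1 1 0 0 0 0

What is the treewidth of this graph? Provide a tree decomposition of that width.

The largest bag has 3 vertices, giving width 2; this decomposition certifies tw(G) ≤ 2. On the other hand G contains the 3-clique {1, 2, 4}. A clique must lie in a single bag of any decomposition, so no decomposition can have width below 2. The upper and lower bounds meet at 2, so that is the treewidth.

Treewidth 2.
Bags: B1 = {1, 2, 4}  B2 = {2, 4, 5}  B3 = {2, 3, 5}  B4 = {2, 3, 7}  B5 = {2, 3, 6}
Tree: B1–B2, B2–B3, B3–B4, B3–B5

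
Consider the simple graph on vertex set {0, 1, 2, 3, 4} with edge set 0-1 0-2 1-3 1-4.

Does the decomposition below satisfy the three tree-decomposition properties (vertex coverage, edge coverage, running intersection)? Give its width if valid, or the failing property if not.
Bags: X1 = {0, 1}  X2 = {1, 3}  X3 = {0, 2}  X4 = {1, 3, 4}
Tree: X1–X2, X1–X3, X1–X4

No — bags containing vertex 3 are not connected in the tree.

A tree decomposition must satisfy three properties: every vertex lies in some bag; for every edge, both endpoints lie together in some bag; and for every vertex, the bags containing it form a connected subtree. Here bags containing vertex 3 are not connected in the tree, so the decomposition is invalid.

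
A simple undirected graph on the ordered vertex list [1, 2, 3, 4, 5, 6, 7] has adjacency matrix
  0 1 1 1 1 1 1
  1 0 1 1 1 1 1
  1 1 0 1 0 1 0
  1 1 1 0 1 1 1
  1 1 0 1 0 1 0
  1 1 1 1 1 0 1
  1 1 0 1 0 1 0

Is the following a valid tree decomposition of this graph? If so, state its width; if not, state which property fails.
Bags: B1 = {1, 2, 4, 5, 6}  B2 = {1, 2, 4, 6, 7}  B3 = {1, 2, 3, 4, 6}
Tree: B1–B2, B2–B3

Yes; width 4.

Checking the three conditions: (i) the bags cover all of {1, 2, 3, 4, 5, 6, 7}; (ii) for each edge, some bag contains both endpoints; (iii) the bags containing any fixed vertex form a subtree. All hold, so the decomposition is valid with width 5 − 1 = 4.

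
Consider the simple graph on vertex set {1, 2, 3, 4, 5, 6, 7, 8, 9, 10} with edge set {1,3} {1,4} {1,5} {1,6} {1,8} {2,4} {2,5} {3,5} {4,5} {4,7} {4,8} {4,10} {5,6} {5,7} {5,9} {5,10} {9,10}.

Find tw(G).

2

A width-2 tree decomposition is:
Bags: B1 = {4, 5, 7}  B2 = {1, 4, 5}  B3 = {4, 5, 10}  B4 = {1, 3, 5}  B5 = {5, 9, 10}  B6 = {1, 4, 8}  B7 = {2, 4, 5}  B8 = {1, 5, 6}
Tree: B1–B2, B1–B3, B2–B4, B3–B5, B2–B6, B1–B7, B2–B8
Each bag holds 3 vertices, so the decomposition has width 2, which upper-bounds the treewidth. On the other hand G contains the 3-clique {1, 4, 8}. A clique must lie in a single bag of any decomposition, so no decomposition can have width below 2. Hence tw(G) = 2 exactly.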